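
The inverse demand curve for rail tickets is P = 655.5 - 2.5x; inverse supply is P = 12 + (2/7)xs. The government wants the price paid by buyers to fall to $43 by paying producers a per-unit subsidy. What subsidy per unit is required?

At a buyer price of 43, quantity demanded is 262.2 − 0.4·43 = 245.
Sellers supply 245 only when they receive Ps = 12 + (2/7)·245 = 82.
s = Ps − Pb = 82 − 43 = 39.

Required subsidy s = $39 per unit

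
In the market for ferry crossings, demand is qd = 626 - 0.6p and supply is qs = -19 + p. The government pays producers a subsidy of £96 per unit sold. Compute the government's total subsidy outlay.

Pre-subsidy: 626 - 0.6p = -19 + p gives p* = 403.125, q* = 384.125.
With the subsidy, sellers receive ps = pb + 96 for each unit, where pb is the price buyers pay.
Supply in terms of pb becomes qs = -19 + 1(pb + 96) = 77 + pb. Setting this equal to demand: 626 - 0.6pb = 77 + pb, so pb = 343.125.
Sellers receive ps = 343.125 + 96 = 439.125; q' = 626 − 0.6·343.125 = 420.125.
Government outlay = subsidy × quantity = 96 × 420.125 = 40332.

Government cost = £40332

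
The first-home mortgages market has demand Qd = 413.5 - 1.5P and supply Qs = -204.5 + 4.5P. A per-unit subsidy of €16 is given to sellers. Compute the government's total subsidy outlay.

Pre-subsidy: 413.5 - 1.5P = -204.5 + 4.5P gives P* = 103, Q* = 259.
With the subsidy, sellers receive Ps = Pb + 16 for each unit, where Pb is the price buyers pay.
Supply in terms of Pb becomes Qs = -204.5 + 4.5(Pb + 16) = -132.5 + 4.5Pb. Setting this equal to demand: 413.5 - 1.5Pb = -132.5 + 4.5Pb, so Pb = 91.
Sellers receive Ps = 91 + 16 = 107; Q' = 413.5 − 1.5·91 = 277.
Government outlay = subsidy × quantity = 16 × 277 = 4432.

Government cost = €4432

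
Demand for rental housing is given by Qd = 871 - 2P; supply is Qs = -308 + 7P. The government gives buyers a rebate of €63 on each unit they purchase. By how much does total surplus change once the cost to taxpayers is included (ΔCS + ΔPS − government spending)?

Pre-subsidy: 871 - 2P = -308 + 7P gives P* = 131, Q* = 609.
With the rebate, buyers effectively pay Pb = Ps − 63, where Ps is the price sellers receive.
Demand in terms of Ps becomes Qd = 871 − 2(Ps − 63) = 997 - 2Ps. Setting this equal to supply: 997 - 2Ps = -308 + 7Ps, so Ps = 145.
Buyers pay Pb = 145 − 63 = 82; Q' = -308 + 7·145 = 707.
ΔCS = ½(609 + 707)(131 − 82) = 32242; ΔPS = ½(609 + 707)(145 − 131) = 9212.
Government spending = 63 × 707 = 44541.
Net change = 32242 + 9212 − 44541 = -3087. The loss equals the DWL triangle ½·63·98.

Net change in total surplus = -€3087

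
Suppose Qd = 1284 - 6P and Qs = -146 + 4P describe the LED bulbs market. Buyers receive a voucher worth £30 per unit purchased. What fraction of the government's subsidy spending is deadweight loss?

Pre-subsidy: 1284 - 6P = -146 + 4P gives P* = 143, Q* = 426.
With the rebate, buyers effectively pay Pb = Ps − 30, where Ps is the price sellers receive.
Demand in terms of Ps becomes Qd = 1284 − 6(Ps − 30) = 1464 - 6Ps. Setting this equal to supply: 1464 - 6Ps = -146 + 4Ps, so Ps = 161.
Buyers pay Pb = 161 − 30 = 131; Q' = -146 + 4·161 = 498.
ΔCS = ½(426 + 498)(143 − 131) = 5544; ΔPS = ½(426 + 498)(161 − 143) = 8316.
Government spending = 30 × 498 = 14940.
DWL = ½ × 30 × (498 − 426) = 1080; fraction = 1080 / 14940 = 6/83.

DWL / government spending = 6/83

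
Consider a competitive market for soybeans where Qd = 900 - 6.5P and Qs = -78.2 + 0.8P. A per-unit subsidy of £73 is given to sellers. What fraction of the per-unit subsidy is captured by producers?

Producer share = 65/73

Pre-subsidy: 900 - 6.5P = -78.2 + 0.8P gives P* = 134, Q* = 29.
With the subsidy, sellers receive Ps = Pb + 73 for each unit, where Pb is the price buyers pay.
Supply in terms of Pb becomes Qs = -78.2 + 0.8(Pb + 73) = -19.8 + 0.8Pb. Setting this equal to demand: 900 - 6.5Pb = -19.8 + 0.8Pb, so Pb = 126.
Sellers receive Ps = 126 + 73 = 199; Q' = 900 − 6.5·126 = 81.
Buyers' price falls by P* − Pb = 134 − 126 = 8; sellers' price rises by Ps − P* = 199 − 134 = 65.
So producers capture 65/73 = 65/73 of each unit of subsidy.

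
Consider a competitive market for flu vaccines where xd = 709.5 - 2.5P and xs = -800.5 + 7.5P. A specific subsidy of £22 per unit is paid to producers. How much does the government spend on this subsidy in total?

Pre-subsidy: 709.5 - 2.5P = -800.5 + 7.5P gives P* = 151, x* = 332.
With the subsidy, sellers receive Ps = Pb + 22 for each unit, where Pb is the price buyers pay.
Supply in terms of Pb becomes xs = -800.5 + 7.5(Pb + 22) = -635.5 + 7.5Pb. Setting this equal to demand: 709.5 - 2.5Pb = -635.5 + 7.5Pb, so Pb = 134.5.
Sellers receive Ps = 134.5 + 22 = 156.5; x' = 709.5 − 2.5·134.5 = 373.25.
Government outlay = subsidy × quantity = 22 × 373.25 = 8211.5.

Government cost = £8211.5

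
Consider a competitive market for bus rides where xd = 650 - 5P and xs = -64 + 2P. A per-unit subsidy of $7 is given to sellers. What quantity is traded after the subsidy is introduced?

x' = 150

Pre-subsidy: 650 - 5P = -64 + 2P gives P* = 102, x* = 140.
With the subsidy, sellers receive Ps = Pb + 7 for each unit, where Pb is the price buyers pay.
Supply in terms of Pb becomes xs = -64 + 2(Pb + 7) = -50 + 2Pb. Setting this equal to demand: 650 - 5Pb = -50 + 2Pb, so Pb = 100.
Sellers receive Ps = 100 + 7 = 107; x' = 650 − 5·100 = 150.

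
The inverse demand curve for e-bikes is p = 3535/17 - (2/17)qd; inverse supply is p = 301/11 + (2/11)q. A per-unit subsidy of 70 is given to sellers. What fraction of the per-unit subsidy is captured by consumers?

Consumer share = 11/28

Pre-subsidy: 3535/17 - (2/17)q = 301/11 + (2/11)q gives q* = 603 and p* = 137.
With the subsidy, sellers receive ps = pb + 70 for each unit, where pb is the price buyers pay.
On the curves, pb = 3535/17 - (2/17)q and ps = 301/11 + (2/11)q; the wedge ps − pb = 70 gives 301/11 + (2/11)q − (3535/17 - (2/17)q) = 70, so q' = 836.75.
Then pb = 3535/17 − (2/17)·836.75 = 109.5 and ps = 301/11 + (2/11)·836.75 = 179.5.
Buyers' price falls by p* − pb = 137 − 109.5 = 27.5; sellers' price rises by ps − p* = 179.5 − 137 = 42.5.
So consumers capture 27.5/70 = 11/28 of each unit of subsidy.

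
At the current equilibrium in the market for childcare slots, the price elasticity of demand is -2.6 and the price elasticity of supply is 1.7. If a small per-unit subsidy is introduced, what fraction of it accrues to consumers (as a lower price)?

Consumer share = 17/43

For a small subsidy around the equilibrium, the benefit split depends on the relative slopes, which at a point are proportional to the elasticities.
Buyer share = εs/(εs + |εd|) = 1.7/(1.7 + 2.6) = 17/43; seller share = |εd|/(εs + |εd|) = 26/43.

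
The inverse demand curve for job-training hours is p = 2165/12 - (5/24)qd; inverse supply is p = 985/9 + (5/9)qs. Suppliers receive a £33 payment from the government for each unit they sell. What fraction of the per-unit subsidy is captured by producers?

Pre-subsidy: 2165/12 - (5/24)q = 985/9 + (5/9)q gives q* = 1022/11 and p* = 5315/33.
With the subsidy, sellers receive ps = pb + 33 for each unit, where pb is the price buyers pay.
On the curves, pb = 2165/12 - (5/24)q and ps = 985/9 + (5/9)q; the wedge ps − pb = 33 gives 985/9 + (5/9)q − (2165/12 - (5/24)q) = 33, so q' = 7486/55.
Then pb = 2165/12 − (5/24)·(7486/55) = 5018/33 and ps = 985/9 + (5/9)·(7486/55) = 6107/33.
Buyers' price falls by p* − pb = 5315/33 − 5018/33 = 9; sellers' price rises by ps − p* = 6107/33 − 5315/33 = 24.
So producers capture 24/33 = 8/11 of each unit of subsidy.

Producer share = 8/11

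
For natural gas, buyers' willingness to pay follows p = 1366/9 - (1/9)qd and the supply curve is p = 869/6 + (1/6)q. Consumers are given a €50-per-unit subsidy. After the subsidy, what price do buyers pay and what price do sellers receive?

Buyers pay €129; sellers receive €179

Pre-subsidy: 1366/9 - (1/9)q = 869/6 + (1/6)q gives q* = 25 and p* = 149.
With the rebate, buyers effectively pay pb = ps − 50, where ps is the price sellers receive.
On the curves, pb = 1366/9 - (1/9)q and ps = 869/6 + (1/6)q; the wedge ps − pb = 50 gives 869/6 + (1/6)q − (1366/9 - (1/9)q) = 50, so q' = 205.
Then pb = 1366/9 − (1/9)·205 = 129 and ps = 869/6 + (1/6)·205 = 179.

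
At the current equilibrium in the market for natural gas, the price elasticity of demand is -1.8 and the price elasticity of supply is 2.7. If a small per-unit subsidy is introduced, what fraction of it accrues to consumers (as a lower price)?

For a small subsidy around the equilibrium, the benefit split depends on the relative slopes, which at a point are proportional to the elasticities.
Buyer share = εs/(εs + |εd|) = 2.7/(2.7 + 1.8) = 0.6; seller share = |εd|/(εs + |εd|) = 0.4.

Consumer share = 0.6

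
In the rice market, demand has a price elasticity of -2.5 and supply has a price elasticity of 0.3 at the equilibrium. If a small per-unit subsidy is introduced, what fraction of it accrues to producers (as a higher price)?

Producer share = 25/28

For a small subsidy around the equilibrium, the benefit split depends on the relative slopes, which at a point are proportional to the elasticities.
Buyer share = εs/(εs + |εd|) = 0.3/(0.3 + 2.5) = 3/28; seller share = |εd|/(εs + |εd|) = 25/28.
So producers capture 25/28 of the subsidy.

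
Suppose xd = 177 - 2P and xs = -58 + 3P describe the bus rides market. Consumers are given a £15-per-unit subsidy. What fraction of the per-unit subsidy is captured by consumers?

Pre-subsidy: 177 - 2P = -58 + 3P gives P* = 47, x* = 83.
With the rebate, buyers effectively pay Pb = Ps − 15, where Ps is the price sellers receive.
Demand in terms of Ps becomes xd = 177 − 2(Ps − 15) = 207 - 2Ps. Setting this equal to supply: 207 - 2Ps = -58 + 3Ps, so Ps = 53.
Buyers pay Pb = 53 − 15 = 38; x' = -58 + 3·53 = 101.
Buyers' price falls by P* − Pb = 47 − 38 = 9; sellers' price rises by Ps − P* = 53 − 47 = 6.
So consumers capture 9/15 = 0.6 of each unit of subsidy.

Consumer share = 0.6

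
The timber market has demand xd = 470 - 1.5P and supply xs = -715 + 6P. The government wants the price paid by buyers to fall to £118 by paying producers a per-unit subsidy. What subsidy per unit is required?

At a buyer price of 118, quantity demanded is 470 − 1.5·118 = 293.
Sellers supply 293 only when they receive Ps with -715 + 6·Ps = 293, i.e. Ps = 168.
s = Ps − Pb = 168 − 118 = 50.

Required subsidy s = £50 per unit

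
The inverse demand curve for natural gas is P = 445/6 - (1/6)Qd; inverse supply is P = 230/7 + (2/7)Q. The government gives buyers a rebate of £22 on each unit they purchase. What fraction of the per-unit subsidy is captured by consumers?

Consumer share = 7/19

Pre-subsidy: 445/6 - (1/6)Q = 230/7 + (2/7)Q gives Q* = 1735/19 and P* = 1120/19.
With the rebate, buyers effectively pay Pb = Ps − 22, where Ps is the price sellers receive.
On the curves, Pb = 445/6 - (1/6)Q and Ps = 230/7 + (2/7)Q; the wedge Ps − Pb = 22 gives 230/7 + (2/7)Q − (445/6 - (1/6)Q) = 22, so Q' = 2659/19.
Then Pb = 445/6 − (1/6)·(2659/19) = 966/19 and Ps = 230/7 + (2/7)·(2659/19) = 1384/19.
Buyers' price falls by P* − Pb = 1120/19 − 966/19 = 154/19; sellers' price rises by Ps − P* = 1384/19 − 1120/19 = 264/19.
So consumers capture (154/19)/22 = 7/19 of each unit of subsidy.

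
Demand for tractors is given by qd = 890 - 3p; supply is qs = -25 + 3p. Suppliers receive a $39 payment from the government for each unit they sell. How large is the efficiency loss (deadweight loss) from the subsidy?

Deadweight loss = $1140.75

Pre-subsidy: 890 - 3p = -25 + 3p gives p* = 152.5, q* = 432.5.
With the subsidy, sellers receive ps = pb + 39 for each unit, where pb is the price buyers pay.
Supply in terms of pb becomes qs = -25 + 3(pb + 39) = 92 + 3pb. Setting this equal to demand: 890 - 3pb = 92 + 3pb, so pb = 133.
Sellers receive ps = 133 + 39 = 172; q' = 890 − 3·133 = 491.
The subsidy expands output by 491 − 432.5 = 58.5 past the efficient level; on those units the gap between marginal cost and willingness to pay runs from 0 up to 39.
DWL = ½ × 39 × 58.5 = 1140.75.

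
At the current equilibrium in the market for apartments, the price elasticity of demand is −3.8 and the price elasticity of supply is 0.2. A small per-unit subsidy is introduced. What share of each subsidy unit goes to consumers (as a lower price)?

Consumer share = 0.05

For a small subsidy around the equilibrium, the benefit split depends on the relative slopes, which at a point are proportional to the elasticities.
Buyer share = εs/(εs + |εd|) = 0.2/(0.2 + 3.8) = 0.05; seller share = |εd|/(εs + |εd|) = 0.95.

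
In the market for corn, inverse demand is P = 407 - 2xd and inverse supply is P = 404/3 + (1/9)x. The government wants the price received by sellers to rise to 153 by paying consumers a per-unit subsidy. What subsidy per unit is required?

At a seller price of 153, quantity supplied is -1212 + 9·153 = 165.
Buyers absorb 165 only when they pay Pb = 407 − 2·165 = 77.
s = Ps − Pb = 153 − 77 = 76.

Required subsidy s = 76 per unit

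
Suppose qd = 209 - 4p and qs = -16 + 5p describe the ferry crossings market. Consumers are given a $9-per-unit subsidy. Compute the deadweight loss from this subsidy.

Deadweight loss = $90

Pre-subsidy: 209 - 4p = -16 + 5p gives p* = 25, q* = 109.
With the rebate, buyers effectively pay pb = ps − 9, where ps is the price sellers receive.
Demand in terms of ps becomes qd = 209 − 4(ps − 9) = 245 - 4ps. Setting this equal to supply: 245 - 4ps = -16 + 5ps, so ps = 29.
Buyers pay pb = 29 − 9 = 20; q' = -16 + 5·29 = 129.
The subsidy expands output by 129 − 109 = 20 past the efficient level; on those units the gap between marginal cost and willingness to pay runs from 0 up to 9.
DWL = ½ × 9 × 20 = 90.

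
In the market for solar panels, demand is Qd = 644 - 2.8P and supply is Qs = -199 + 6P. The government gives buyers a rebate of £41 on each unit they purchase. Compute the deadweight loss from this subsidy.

Deadweight loss = 35301/22

Pre-subsidy: 644 - 2.8P = -199 + 6P gives P* = 4215/44, Q* = 8267/22.
With the rebate, buyers effectively pay Pb = Ps − 41, where Ps is the price sellers receive.
Demand in terms of Ps becomes Qd = 644 − 2.8(Ps − 41) = 758.8 - 2.8Ps. Setting this equal to supply: 758.8 - 2.8Ps = -199 + 6Ps, so Ps = 4789/44.
Buyers pay Pb = 4789/44 − 41 = 2985/44; Q' = -199 + 6·(4789/44) = 9989/22.
The subsidy expands output by 9989/22 − 8267/22 = 861/11 past the efficient level; on those units the gap between marginal cost and willingness to pay runs from 0 up to 41.
DWL = ½ × 41 × 861/11 = 35301/22.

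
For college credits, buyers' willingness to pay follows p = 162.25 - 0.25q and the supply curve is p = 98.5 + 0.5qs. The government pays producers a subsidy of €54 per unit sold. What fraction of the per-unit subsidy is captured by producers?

Producer share = 2/3

Pre-subsidy: 162.25 - 0.25q = 98.5 + 0.5q gives q* = 85 and p* = 141.
With the subsidy, sellers receive ps = pb + 54 for each unit, where pb is the price buyers pay.
On the curves, pb = 162.25 - 0.25q and ps = 98.5 + 0.5q; the wedge ps − pb = 54 gives 98.5 + 0.5q − (162.25 - 0.25q) = 54, so q' = 157.
Then pb = 162.25 − 0.25·157 = 123 and ps = 98.5 + 0.5·157 = 177.
Buyers' price falls by p* − pb = 141 − 123 = 18; sellers' price rises by ps − p* = 177 − 141 = 36.
So producers capture 36/54 = 2/3 of each unit of subsidy.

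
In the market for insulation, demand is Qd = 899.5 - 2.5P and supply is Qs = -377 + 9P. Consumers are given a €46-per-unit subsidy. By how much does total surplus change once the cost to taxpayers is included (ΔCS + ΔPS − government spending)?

Pre-subsidy: 899.5 - 2.5P = -377 + 9P gives P* = 111, Q* = 622.
With the rebate, buyers effectively pay Pb = Ps − 46, where Ps is the price sellers receive.
Demand in terms of Ps becomes Qd = 899.5 − 2.5(Ps − 46) = 1014.5 - 2.5Ps. Setting this equal to supply: 1014.5 - 2.5Ps = -377 + 9Ps, so Ps = 121.
Buyers pay Pb = 121 − 46 = 75; Q' = -377 + 9·121 = 712.
ΔCS = ½(622 + 712)(111 − 75) = 24012; ΔPS = ½(622 + 712)(121 − 111) = 6670.
Government spending = 46 × 712 = 32752.
Net change = 24012 + 6670 − 32752 = -2070. The loss equals the DWL triangle ½·46·90.

Net change in total surplus = -€2070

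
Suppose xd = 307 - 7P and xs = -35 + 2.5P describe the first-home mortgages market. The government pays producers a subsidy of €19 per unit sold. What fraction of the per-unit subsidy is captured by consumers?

Consumer share = 5/19

Pre-subsidy: 307 - 7P = -35 + 2.5P gives P* = 36, x* = 55.
With the subsidy, sellers receive Ps = Pb + 19 for each unit, where Pb is the price buyers pay.
Supply in terms of Pb becomes xs = -35 + 2.5(Pb + 19) = 12.5 + 2.5Pb. Setting this equal to demand: 307 - 7Pb = 12.5 + 2.5Pb, so Pb = 31.
Sellers receive Ps = 31 + 19 = 50; x' = 307 − 7·31 = 90.
Buyers' price falls by P* − Pb = 36 − 31 = 5; sellers' price rises by Ps − P* = 50 − 36 = 14.
So consumers capture 5/19 = 5/19 of each unit of subsidy.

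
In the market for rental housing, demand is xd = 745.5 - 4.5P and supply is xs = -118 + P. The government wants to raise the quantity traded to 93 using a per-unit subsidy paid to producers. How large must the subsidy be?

At x = 93, invert demand for the buyer price: Pb = (745.5 − 93)/4.5 = 145; invert supply for the seller price: Ps = (93 − (-118))/1 = 211.
The subsidy must fill the gap: s = Ps − Pb = 211 − 145 = 66.

Required subsidy s = 66 per unit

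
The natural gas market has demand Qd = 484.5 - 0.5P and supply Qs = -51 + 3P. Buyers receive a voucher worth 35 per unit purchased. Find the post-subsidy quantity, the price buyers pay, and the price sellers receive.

Pre-subsidy: 484.5 - 0.5P = -51 + 3P gives P* = 153, Q* = 408.
With the rebate, buyers effectively pay Pb = Ps − 35, where Ps is the price sellers receive.
Demand in terms of Ps becomes Qd = 484.5 − 0.5(Ps − 35) = 502 - 0.5Ps. Setting this equal to supply: 502 - 0.5Ps = -51 + 3Ps, so Ps = 158.
Buyers pay Pb = 158 − 35 = 123; Q' = -51 + 3·158 = 423.

Q' = 423; buyers pay 123; sellers receive 158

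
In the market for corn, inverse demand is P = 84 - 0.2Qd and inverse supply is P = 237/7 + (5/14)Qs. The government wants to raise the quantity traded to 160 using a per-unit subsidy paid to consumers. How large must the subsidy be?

At Q = 160, from the demand curve buyers pay Pb = 84 − 0.2·160 = 52; from the supply curve sellers need Ps = 237/7 + (5/14)·160 = 91.
The subsidy must fill the gap: s = Ps − Pb = 91 − 52 = 39.

Required subsidy s = 39 per unit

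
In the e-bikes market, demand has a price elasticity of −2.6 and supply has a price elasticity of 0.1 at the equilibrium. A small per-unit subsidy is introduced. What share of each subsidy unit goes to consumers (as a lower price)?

Consumer share = 1/27

For a small subsidy around the equilibrium, the benefit split depends on the relative slopes, which at a point are proportional to the elasticities.
Buyer share = εs/(εs + |εd|) = 0.1/(0.1 + 2.6) = 1/27; seller share = |εd|/(εs + |εd|) = 26/27.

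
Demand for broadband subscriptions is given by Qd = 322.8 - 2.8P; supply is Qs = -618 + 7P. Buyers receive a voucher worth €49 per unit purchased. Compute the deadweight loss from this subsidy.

Deadweight loss = €2401

Pre-subsidy: 322.8 - 2.8P = -618 + 7P gives P* = 96, Q* = 54.
With the rebate, buyers effectively pay Pb = Ps − 49, where Ps is the price sellers receive.
Demand in terms of Ps becomes Qd = 322.8 − 2.8(Ps − 49) = 460 - 2.8Ps. Setting this equal to supply: 460 - 2.8Ps = -618 + 7Ps, so Ps = 110.
Buyers pay Pb = 110 − 49 = 61; Q' = -618 + 7·110 = 152.
The subsidy expands output by 152 − 54 = 98 past the efficient level; on those units the gap between marginal cost and willingness to pay runs from 0 up to 49.
DWL = ½ × 49 × 98 = 2401.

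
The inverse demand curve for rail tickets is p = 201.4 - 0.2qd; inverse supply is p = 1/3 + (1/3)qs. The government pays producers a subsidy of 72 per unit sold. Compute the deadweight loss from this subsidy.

Deadweight loss = 4860

Pre-subsidy: 201.4 - 0.2q = 1/3 + (1/3)q gives q* = 377 and p* = 126.
With the subsidy, sellers receive ps = pb + 72 for each unit, where pb is the price buyers pay.
On the curves, pb = 201.4 - 0.2q and ps = 1/3 + (1/3)q; the wedge ps − pb = 72 gives 1/3 + (1/3)q − (201.4 - 0.2q) = 72, so q' = 512.
Then pb = 201.4 − 0.2·512 = 99 and ps = 1/3 + (1/3)·512 = 171.
The subsidy expands output by 512 − 377 = 135 past the efficient level; on those units the gap between marginal cost and willingness to pay runs from 0 up to 72.
DWL = ½ × 72 × 135 = 4860.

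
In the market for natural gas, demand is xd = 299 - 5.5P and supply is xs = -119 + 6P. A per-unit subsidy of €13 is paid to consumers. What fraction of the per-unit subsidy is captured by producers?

Pre-subsidy: 299 - 5.5P = -119 + 6P gives P* = 836/23, x* = 2279/23.
With the rebate, buyers effectively pay Pb = Ps − 13, where Ps is the price sellers receive.
Demand in terms of Ps becomes xd = 299 − 5.5(Ps − 13) = 370.5 - 5.5Ps. Setting this equal to supply: 370.5 - 5.5Ps = -119 + 6Ps, so Ps = 979/23.
Buyers pay Pb = 979/23 − 13 = 680/23; x' = -119 + 6·(979/23) = 3137/23.
Buyers' price falls by P* − Pb = 836/23 − 680/23 = 156/23; sellers' price rises by Ps − P* = 979/23 − 836/23 = 143/23.
So producers capture (143/23)/13 = 11/23 of each unit of subsidy.

Producer share = 11/23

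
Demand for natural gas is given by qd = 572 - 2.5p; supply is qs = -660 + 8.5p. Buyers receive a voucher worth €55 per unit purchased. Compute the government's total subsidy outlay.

Pre-subsidy: 572 - 2.5p = -660 + 8.5p gives p* = 112, q* = 292.
With the rebate, buyers effectively pay pb = ps − 55, where ps is the price sellers receive.
Demand in terms of ps becomes qd = 572 − 2.5(ps − 55) = 709.5 - 2.5ps. Setting this equal to supply: 709.5 - 2.5ps = -660 + 8.5ps, so ps = 124.5.
Buyers pay pb = 124.5 − 55 = 69.5; q' = -660 + 8.5·124.5 = 398.25.
Government outlay = subsidy × quantity = 55 × 398.25 = 21903.75.

Government cost = €21903.75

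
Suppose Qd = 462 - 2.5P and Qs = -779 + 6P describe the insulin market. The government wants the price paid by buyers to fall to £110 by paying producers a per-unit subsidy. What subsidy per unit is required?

At a buyer price of 110, quantity demanded is 462 − 2.5·110 = 187.
Sellers supply 187 only when they receive Ps with -779 + 6·Ps = 187, i.e. Ps = 161.
s = Ps − Pb = 161 − 110 = 51.

Required subsidy s = £51 per unit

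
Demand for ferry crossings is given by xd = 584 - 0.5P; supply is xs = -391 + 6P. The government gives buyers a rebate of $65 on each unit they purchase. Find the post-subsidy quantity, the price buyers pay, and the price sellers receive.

x' = 539; buyers pay $90; sellers receive $155

Pre-subsidy: 584 - 0.5P = -391 + 6P gives P* = 150, x* = 509.
With the rebate, buyers effectively pay Pb = Ps − 65, where Ps is the price sellers receive.
Demand in terms of Ps becomes xd = 584 − 0.5(Ps − 65) = 616.5 - 0.5Ps. Setting this equal to supply: 616.5 - 0.5Ps = -391 + 6Ps, so Ps = 155.
Buyers pay Pb = 155 − 65 = 90; x' = -391 + 6·155 = 539.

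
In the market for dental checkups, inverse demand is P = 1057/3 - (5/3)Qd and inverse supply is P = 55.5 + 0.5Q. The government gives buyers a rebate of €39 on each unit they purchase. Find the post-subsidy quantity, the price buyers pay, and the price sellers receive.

Q' = 155; buyers pay €94; sellers receive €133

Pre-subsidy: 1057/3 - (5/3)Q = 55.5 + 0.5Q gives Q* = 137 and P* = 124.
With the rebate, buyers effectively pay Pb = Ps − 39, where Ps is the price sellers receive.
On the curves, Pb = 1057/3 - (5/3)Q and Ps = 55.5 + 0.5Q; the wedge Ps − Pb = 39 gives 55.5 + 0.5Q − (1057/3 - (5/3)Q) = 39, so Q' = 155.
Then Pb = 1057/3 − (5/3)·155 = 94 and Ps = 55.5 + 0.5·155 = 133.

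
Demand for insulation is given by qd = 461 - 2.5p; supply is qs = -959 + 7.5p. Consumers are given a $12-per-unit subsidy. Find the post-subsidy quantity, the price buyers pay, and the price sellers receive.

Pre-subsidy: 461 - 2.5p = -959 + 7.5p gives p* = 142, q* = 106.
With the rebate, buyers effectively pay pb = ps − 12, where ps is the price sellers receive.
Demand in terms of ps becomes qd = 461 − 2.5(ps − 12) = 491 - 2.5ps. Setting this equal to supply: 491 - 2.5ps = -959 + 7.5ps, so ps = 145.
Buyers pay pb = 145 − 12 = 133; q' = -959 + 7.5·145 = 128.5.

q' = 128.5; buyers pay $133; sellers receive $145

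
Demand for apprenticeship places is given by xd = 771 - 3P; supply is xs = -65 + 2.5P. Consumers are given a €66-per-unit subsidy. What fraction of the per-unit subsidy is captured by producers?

Pre-subsidy: 771 - 3P = -65 + 2.5P gives P* = 152, x* = 315.
With the rebate, buyers effectively pay Pb = Ps − 66, where Ps is the price sellers receive.
Demand in terms of Ps becomes xd = 771 − 3(Ps − 66) = 969 - 3Ps. Setting this equal to supply: 969 - 3Ps = -65 + 2.5Ps, so Ps = 188.
Buyers pay Pb = 188 − 66 = 122; x' = -65 + 2.5·188 = 405.
Buyers' price falls by P* − Pb = 152 − 122 = 30; sellers' price rises by Ps − P* = 188 − 152 = 36.
So producers capture 36/66 = 6/11 of each unit of subsidy.

Producer share = 6/11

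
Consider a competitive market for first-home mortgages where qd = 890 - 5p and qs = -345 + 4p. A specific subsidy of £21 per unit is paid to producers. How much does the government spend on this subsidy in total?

Government cost = 15785/3

Pre-subsidy: 890 - 5p = -345 + 4p gives p* = 1235/9, q* = 1835/9.
With the subsidy, sellers receive ps = pb + 21 for each unit, where pb is the price buyers pay.
Supply in terms of pb becomes qs = -345 + 4(pb + 21) = -261 + 4pb. Setting this equal to demand: 890 - 5pb = -261 + 4pb, so pb = 1151/9.
Sellers receive ps = 1151/9 + 21 = 1340/9; q' = 890 − 5·(1151/9) = 2255/9.
Government outlay = subsidy × quantity = 21 × 2255/9 = 15785/3.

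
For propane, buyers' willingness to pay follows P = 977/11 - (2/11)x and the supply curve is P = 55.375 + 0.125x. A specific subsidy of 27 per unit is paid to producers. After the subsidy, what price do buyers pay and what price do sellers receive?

Buyers pay 53; sellers receive 80

Pre-subsidy: 977/11 - (2/11)x = 55.375 + 0.125x gives x* = 109 and P* = 69.
With the subsidy, sellers receive Ps = Pb + 27 for each unit, where Pb is the price buyers pay.
On the curves, Pb = 977/11 - (2/11)x and Ps = 55.375 + 0.125x; the wedge Ps − Pb = 27 gives 55.375 + 0.125x − (977/11 - (2/11)x) = 27, so x' = 197.
Then Pb = 977/11 − (2/11)·197 = 53 and Ps = 55.375 + 0.125·197 = 80.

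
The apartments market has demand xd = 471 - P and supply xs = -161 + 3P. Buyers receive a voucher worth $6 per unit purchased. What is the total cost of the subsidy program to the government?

Government cost = $1905

Pre-subsidy: 471 - P = -161 + 3P gives P* = 158, x* = 313.
With the rebate, buyers effectively pay Pb = Ps − 6, where Ps is the price sellers receive.
Demand in terms of Ps becomes xd = 471 − 1(Ps − 6) = 477 - Ps. Setting this equal to supply: 477 - Ps = -161 + 3Ps, so Ps = 159.5.
Buyers pay Pb = 159.5 − 6 = 153.5; x' = -161 + 3·159.5 = 317.5.
Government outlay = subsidy × quantity = 6 × 317.5 = 1905.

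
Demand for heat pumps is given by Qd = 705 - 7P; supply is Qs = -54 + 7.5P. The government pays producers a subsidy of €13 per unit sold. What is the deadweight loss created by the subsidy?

Deadweight loss = 17745/58

Pre-subsidy: 705 - 7P = -54 + 7.5P gives P* = 1518/29, Q* = 9819/29.
With the subsidy, sellers receive Ps = Pb + 13 for each unit, where Pb is the price buyers pay.
Supply in terms of Pb becomes Qs = -54 + 7.5(Pb + 13) = 43.5 + 7.5Pb. Setting this equal to demand: 705 - 7Pb = 43.5 + 7.5Pb, so Pb = 1323/29.
Sellers receive Ps = 1323/29 + 13 = 1700/29; Q' = 705 − 7·(1323/29) = 11184/29.
The subsidy expands output by 11184/29 − 9819/29 = 1365/29 past the efficient level; on those units the gap between marginal cost and willingness to pay runs from 0 up to 13.
DWL = ½ × 13 × 1365/29 = 17745/58.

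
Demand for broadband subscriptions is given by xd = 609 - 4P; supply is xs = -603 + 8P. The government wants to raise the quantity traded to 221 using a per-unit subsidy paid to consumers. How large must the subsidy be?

Required subsidy s = 6 per unit

At x = 221, invert demand for the buyer price: Pb = (609 − 221)/4 = 97; invert supply for the seller price: Ps = (221 − (-603))/8 = 103.
The subsidy must fill the gap: s = Ps − Pb = 103 − 97 = 6.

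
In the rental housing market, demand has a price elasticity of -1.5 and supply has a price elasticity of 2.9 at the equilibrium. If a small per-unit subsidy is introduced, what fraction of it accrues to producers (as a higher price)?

Producer share = 15/44

For a small subsidy around the equilibrium, the benefit split depends on the relative slopes, which at a point are proportional to the elasticities.
Buyer share = εs/(εs + |εd|) = 2.9/(2.9 + 1.5) = 29/44; seller share = |εd|/(εs + |εd|) = 15/44.
So producers capture 15/44 of the subsidy.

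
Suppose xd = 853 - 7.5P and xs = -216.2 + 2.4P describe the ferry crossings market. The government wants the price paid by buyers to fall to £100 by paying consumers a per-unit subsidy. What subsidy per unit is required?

At a buyer price of 100, quantity demanded is 853 − 7.5·100 = 103.
Sellers supply 103 only when they receive Ps with -216.2 + 2.4·Ps = 103, i.e. Ps = 133.
s = Ps − Pb = 133 − 100 = 33.

Required subsidy s = £33 per unit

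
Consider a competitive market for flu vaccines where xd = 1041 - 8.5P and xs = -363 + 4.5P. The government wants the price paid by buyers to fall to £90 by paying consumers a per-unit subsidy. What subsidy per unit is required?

At a buyer price of 90, quantity demanded is 1041 − 8.5·90 = 276.
Sellers supply 276 only when they receive Ps with -363 + 4.5·Ps = 276, i.e. Ps = 142.
s = Ps − Pb = 142 − 90 = 52.

Required subsidy s = £52 per unit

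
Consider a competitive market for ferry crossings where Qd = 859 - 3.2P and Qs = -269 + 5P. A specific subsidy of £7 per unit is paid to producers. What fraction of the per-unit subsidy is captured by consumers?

Pre-subsidy: 859 - 3.2P = -269 + 5P gives P* = 5640/41, Q* = 17171/41.
With the subsidy, sellers receive Ps = Pb + 7 for each unit, where Pb is the price buyers pay.
Supply in terms of Pb becomes Qs = -269 + 5(Pb + 7) = -234 + 5Pb. Setting this equal to demand: 859 - 3.2Pb = -234 + 5Pb, so Pb = 5465/41.
Sellers receive Ps = 5465/41 + 7 = 5752/41; Q' = 859 − 3.2·(5465/41) = 17731/41.
Buyers' price falls by P* − Pb = 5640/41 − 5465/41 = 175/41; sellers' price rises by Ps − P* = 5752/41 − 5640/41 = 112/41.
So consumers capture (175/41)/7 = 25/41 of each unit of subsidy.

Consumer share = 25/41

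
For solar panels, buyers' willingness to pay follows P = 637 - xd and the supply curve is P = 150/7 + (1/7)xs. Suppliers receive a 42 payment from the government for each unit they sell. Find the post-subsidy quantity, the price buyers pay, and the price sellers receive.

Pre-subsidy: 637 - x = 150/7 + (1/7)x gives x* = 538.625 and P* = 98.375.
With the subsidy, sellers receive Ps = Pb + 42 for each unit, where Pb is the price buyers pay.
On the curves, Pb = 637 - x and Ps = 150/7 + (1/7)x; the wedge Ps − Pb = 42 gives 150/7 + (1/7)x − (637 - x) = 42, so x' = 575.375.
Then Pb = 637 − 1·575.375 = 61.625 and Ps = 150/7 + (1/7)·575.375 = 103.625.

x' = 575.375; buyers pay 61.625; sellers receive 103.625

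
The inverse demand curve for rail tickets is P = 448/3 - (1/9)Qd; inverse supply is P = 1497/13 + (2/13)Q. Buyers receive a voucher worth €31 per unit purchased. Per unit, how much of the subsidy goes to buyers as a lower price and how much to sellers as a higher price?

Pre-subsidy: 448/3 - (1/9)Q = 1497/13 + (2/13)Q gives Q* = 129 and P* = 135.
With the rebate, buyers effectively pay Pb = Ps − 31, where Ps is the price sellers receive.
On the curves, Pb = 448/3 - (1/9)Q and Ps = 1497/13 + (2/13)Q; the wedge Ps − Pb = 31 gives 1497/13 + (2/13)Q − (448/3 - (1/9)Q) = 31, so Q' = 246.
Then Pb = 448/3 − (1/9)·246 = 122 and Ps = 1497/13 + (2/13)·246 = 153.
Buyers' price falls by P* − Pb = 135 − 122 = 13; sellers' price rises by Ps − P* = 153 − 135 = 18.

Buyers gain €13 per unit; sellers gain €18 per unit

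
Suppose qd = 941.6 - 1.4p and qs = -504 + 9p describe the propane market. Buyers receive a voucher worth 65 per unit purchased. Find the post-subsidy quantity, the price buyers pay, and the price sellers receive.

Pre-subsidy: 941.6 - 1.4p = -504 + 9p gives p* = 139, q* = 747.
With the rebate, buyers effectively pay pb = ps − 65, where ps is the price sellers receive.
Demand in terms of ps becomes qd = 941.6 − 1.4(ps − 65) = 1032.6 - 1.4ps. Setting this equal to supply: 1032.6 - 1.4ps = -504 + 9ps, so ps = 147.75.
Buyers pay pb = 147.75 − 65 = 82.75; q' = -504 + 9·147.75 = 825.75.

q' = 825.75; buyers pay 82.75; sellers receive 147.75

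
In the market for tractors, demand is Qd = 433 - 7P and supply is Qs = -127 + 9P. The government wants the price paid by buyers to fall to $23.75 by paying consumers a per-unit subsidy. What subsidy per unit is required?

At a buyer price of 23.75, quantity demanded is 433 − 7·23.75 = 266.75.
Sellers supply 266.75 only when they receive Ps with -127 + 9·Ps = 266.75, i.e. Ps = 43.75.
s = Ps − Pb = 43.75 − 23.75 = 20.

Required subsidy s = $20 per unit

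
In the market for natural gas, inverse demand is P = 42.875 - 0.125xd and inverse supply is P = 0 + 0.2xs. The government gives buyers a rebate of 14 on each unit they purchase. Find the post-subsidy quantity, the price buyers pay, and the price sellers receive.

Pre-subsidy: 42.875 - 0.125x = 0 + 0.2x gives x* = 1715/13 and P* = 343/13.
With the rebate, buyers effectively pay Pb = Ps − 14, where Ps is the price sellers receive.
On the curves, Pb = 42.875 - 0.125x and Ps = 0 + 0.2x; the wedge Ps − Pb = 14 gives 0 + 0.2x − (42.875 - 0.125x) = 14, so x' = 175.
Then Pb = 42.875 − 0.125·175 = 21 and Ps = 0 + 0.2·175 = 35.

x' = 175; buyers pay 21; sellers receive 35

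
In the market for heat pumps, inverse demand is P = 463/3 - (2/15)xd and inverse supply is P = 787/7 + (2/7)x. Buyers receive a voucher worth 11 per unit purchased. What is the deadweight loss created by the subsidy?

Pre-subsidy: 463/3 - (2/15)x = 787/7 + (2/7)x gives x* = 100 and P* = 141.
With the rebate, buyers effectively pay Pb = Ps − 11, where Ps is the price sellers receive.
On the curves, Pb = 463/3 - (2/15)x and Ps = 787/7 + (2/7)x; the wedge Ps − Pb = 11 gives 787/7 + (2/7)x − (463/3 - (2/15)x) = 11, so x' = 126.25.
Then Pb = 463/3 − (2/15)·126.25 = 137.5 and Ps = 787/7 + (2/7)·126.25 = 148.5.
The subsidy expands output by 126.25 − 100 = 26.25 past the efficient level; on those units the gap between marginal cost and willingness to pay runs from 0 up to 11.
DWL = ½ × 11 × 26.25 = 144.375.

Deadweight loss = 144.375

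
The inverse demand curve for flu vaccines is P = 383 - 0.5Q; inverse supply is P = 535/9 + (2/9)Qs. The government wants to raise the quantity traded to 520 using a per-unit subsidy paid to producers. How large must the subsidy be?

At Q = 520, from the demand curve buyers pay Pb = 383 − 0.5·520 = 123; from the supply curve sellers need Ps = 535/9 + (2/9)·520 = 175.
The subsidy must fill the gap: s = Ps − Pb = 175 − 123 = 52.

Required subsidy s = 52 per unit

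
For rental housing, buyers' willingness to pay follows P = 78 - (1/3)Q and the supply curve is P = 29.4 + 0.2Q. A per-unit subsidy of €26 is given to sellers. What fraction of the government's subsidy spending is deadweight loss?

DWL / government spending = 65/373

Pre-subsidy: 78 - (1/3)Q = 29.4 + 0.2Q gives Q* = 91.125 and P* = 47.625.
With the subsidy, sellers receive Ps = Pb + 26 for each unit, where Pb is the price buyers pay.
On the curves, Pb = 78 - (1/3)Q and Ps = 29.4 + 0.2Q; the wedge Ps − Pb = 26 gives 29.4 + 0.2Q − (78 - (1/3)Q) = 26, so Q' = 139.875.
Then Pb = 78 − (1/3)·139.875 = 31.375 and Ps = 29.4 + 0.2·139.875 = 57.375.
ΔCS = ½(91.125 + 139.875)(47.625 − 31.375) = 1876.875; ΔPS = ½(91.125 + 139.875)(57.375 − 47.625) = 1126.125.
Government spending = 26 × 139.875 = 3636.75.
DWL = ½ × 26 × (139.875 − 91.125) = 633.75; fraction = 633.75 / 3636.75 = 65/373.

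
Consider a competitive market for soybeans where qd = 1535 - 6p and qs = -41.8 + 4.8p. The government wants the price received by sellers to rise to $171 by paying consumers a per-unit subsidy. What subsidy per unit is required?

At a seller price of 171, quantity supplied is -41.8 + 4.8·171 = 779.
Buyers absorb 779 only when they pay pb with 1535 − 6·pb = 779, i.e. pb = 126.
s = ps − pb = 171 − 126 = 45.

Required subsidy s = $45 per unit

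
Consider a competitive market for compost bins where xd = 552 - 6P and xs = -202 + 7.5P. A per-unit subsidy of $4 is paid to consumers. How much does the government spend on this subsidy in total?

Government cost = 8288/9

Pre-subsidy: 552 - 6P = -202 + 7.5P gives P* = 1508/27, x* = 1952/9.
With the rebate, buyers effectively pay Pb = Ps − 4, where Ps is the price sellers receive.
Demand in terms of Ps becomes xd = 552 − 6(Ps − 4) = 576 - 6Ps. Setting this equal to supply: 576 - 6Ps = -202 + 7.5Ps, so Ps = 1556/27.
Buyers pay Pb = 1556/27 − 4 = 1448/27; x' = -202 + 7.5·(1556/27) = 2072/9.
Government outlay = subsidy × quantity = 4 × 2072/9 = 8288/9.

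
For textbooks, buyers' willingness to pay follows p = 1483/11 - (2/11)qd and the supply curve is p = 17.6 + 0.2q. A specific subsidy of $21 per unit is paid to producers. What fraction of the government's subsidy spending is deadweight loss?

Pre-subsidy: 1483/11 - (2/11)q = 17.6 + 0.2q gives q* = 307 and p* = 79.
With the subsidy, sellers receive ps = pb + 21 for each unit, where pb is the price buyers pay.
On the curves, pb = 1483/11 - (2/11)q and ps = 17.6 + 0.2q; the wedge ps − pb = 21 gives 17.6 + 0.2q − (1483/11 - (2/11)q) = 21, so q' = 362.
Then pb = 1483/11 − (2/11)·362 = 69 and ps = 17.6 + 0.2·362 = 90.
ΔCS = ½(307 + 362)(79 − 69) = 3345; ΔPS = ½(307 + 362)(90 − 79) = 3679.5.
Government spending = 21 × 362 = 7602.
DWL = ½ × 21 × (362 − 307) = 577.5; fraction = 577.5 / 7602 = 55/724.

DWL / government spending = 55/724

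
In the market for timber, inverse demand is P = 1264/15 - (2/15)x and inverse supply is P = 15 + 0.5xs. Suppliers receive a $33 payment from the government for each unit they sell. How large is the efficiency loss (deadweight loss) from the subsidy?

Deadweight loss = 16335/19

Pre-subsidy: 1264/15 - (2/15)x = 15 + 0.5x gives x* = 2078/19 and P* = 1324/19.
With the subsidy, sellers receive Ps = Pb + 33 for each unit, where Pb is the price buyers pay.
On the curves, Pb = 1264/15 - (2/15)x and Ps = 15 + 0.5x; the wedge Ps − Pb = 33 gives 15 + 0.5x − (1264/15 - (2/15)x) = 33, so x' = 3068/19.
Then Pb = 1264/15 − (2/15)·(3068/19) = 1192/19 and Ps = 15 + 0.5·(3068/19) = 1819/19.
The subsidy expands output by 3068/19 − 2078/19 = 990/19 past the efficient level; on those units the gap between marginal cost and willingness to pay runs from 0 up to 33.
DWL = ½ × 33 × 990/19 = 16335/19.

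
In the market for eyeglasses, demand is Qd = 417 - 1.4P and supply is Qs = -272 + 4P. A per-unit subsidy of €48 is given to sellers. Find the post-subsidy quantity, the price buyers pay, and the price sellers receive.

Q' = 7780/27; buyers pay 2485/27; sellers receive 3781/27

Pre-subsidy: 417 - 1.4P = -272 + 4P gives P* = 3445/27, Q* = 6436/27.
With the subsidy, sellers receive Ps = Pb + 48 for each unit, where Pb is the price buyers pay.
Supply in terms of Pb becomes Qs = -272 + 4(Pb + 48) = -80 + 4Pb. Setting this equal to demand: 417 - 1.4Pb = -80 + 4Pb, so Pb = 2485/27.
Sellers receive Ps = 2485/27 + 48 = 3781/27; Q' = 417 − 1.4·(2485/27) = 7780/27.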